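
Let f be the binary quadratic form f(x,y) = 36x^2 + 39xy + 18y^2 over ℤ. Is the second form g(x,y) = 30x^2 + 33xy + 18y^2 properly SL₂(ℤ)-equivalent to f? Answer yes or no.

D₁ = -1071, D₂ = -1071
f: translate: b→-33 (≡39 mod 72), so (36,39,18)→(36,-33,15)
f: flip: (36,-33,15)→(15,33,36)
f: translate: b→3 (≡33 mod 30), so (15,33,36)→(15,3,18)
f: reduced (well bottom): (15,3,18) with a≤c, −a<b≤a
g: translate: b→-27 (≡33 mod 60), so (30,33,18)→(30,-27,15)
g: flip: (30,-27,15)→(15,27,30)
g: translate: b→-3 (≡27 mod 30), so (15,27,30)→(15,-3,18)
g: reduced (well bottom): (15,-3,18) with a≤c, −a<b≤a
reduced forms (15, 3, 18) vs (15, -3, 18) ⇒ inequivalent

no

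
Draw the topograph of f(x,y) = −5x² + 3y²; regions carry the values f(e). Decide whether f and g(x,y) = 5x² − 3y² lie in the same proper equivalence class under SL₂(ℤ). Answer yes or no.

D₁ = 60, D₂ = 60
river cycle of f (length 2): (3, 6, -2), (-2, 6, 3)
river cycle of g (length 2): (-3, 6, 2), (2, 6, -3)
cycles differ ⇒ inequivalent

no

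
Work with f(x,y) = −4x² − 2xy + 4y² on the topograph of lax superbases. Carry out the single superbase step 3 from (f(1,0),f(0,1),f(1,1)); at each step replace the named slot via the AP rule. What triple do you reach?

start (-4,4,-2) = (f(1,0),f(0,1),f(1,1))
replace slot 3: 2·((-4)+4) − (-2) = 2 → (-4,4,2)

-4,4,2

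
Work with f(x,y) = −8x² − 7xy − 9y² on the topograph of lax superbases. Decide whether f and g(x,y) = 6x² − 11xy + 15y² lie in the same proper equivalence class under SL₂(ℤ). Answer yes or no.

D₁ = -239, D₂ = -239
f is negative-definite; reduce −f:
−f: reduced (well bottom): (8,7,9) with a≤c, −a<b≤a
flip sign back: reduced form of f is (-8,-7,-9)
g: translate: b→1 (≡-11 mod 12), so (6,-11,15)→(6,1,10)
g: reduced (well bottom): (6,1,10) with a≤c, −a<b≤a
reduced forms (-8, -7, -9) vs (6, 1, 10) ⇒ inequivalent

no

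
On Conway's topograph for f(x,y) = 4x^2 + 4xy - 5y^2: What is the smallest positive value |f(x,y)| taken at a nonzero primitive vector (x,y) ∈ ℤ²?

river: ρ → (-5,6,3)
river: ρ → (3,6,-5)
river: ρ → (-5,4,4)
river: ρ → (4,4,-5)
closes: descent 0, river 4
min |a| on river = 3

3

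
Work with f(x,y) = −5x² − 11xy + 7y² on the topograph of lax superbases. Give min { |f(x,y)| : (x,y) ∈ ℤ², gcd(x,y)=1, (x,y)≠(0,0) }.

descent: ρ → (7,11,-5)  [lands on river]
river: ρ → (-5,9,9)
river: ρ → (9,9,-5)
river: ρ → (-5,11,7)
river: ρ → (7,3,-9)
river: ρ → (-9,15,1)
river: ρ → (1,15,-9)
river: ρ → (-9,3,7)
closes: descent 1, river 8
min |a| on river = 1

1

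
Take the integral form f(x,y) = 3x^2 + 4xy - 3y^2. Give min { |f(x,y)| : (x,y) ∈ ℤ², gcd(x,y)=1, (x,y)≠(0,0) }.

river: ρ → (-3,2,4)
river: ρ → (4,6,-1)
river: ρ → (-1,6,4)
river: ρ → (4,2,-3)
river: ρ → (-3,4,3)
river: ρ → (3,2,-4)
river: ρ → (-4,6,1)
river: ρ → (1,6,-4)
river: ρ → (-4,2,3)
river: ρ → (3,4,-3)
closes: descent 0, river 10
min |a| on river = 1

1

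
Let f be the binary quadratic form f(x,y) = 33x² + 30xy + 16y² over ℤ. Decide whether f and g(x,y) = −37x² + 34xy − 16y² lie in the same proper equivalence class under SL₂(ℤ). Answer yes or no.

D₁ = -1212, D₂ = -1212
f: flip: (33,30,16)→(16,-30,33)
f: translate: b→2 (≡-30 mod 32), so (16,-30,33)→(16,2,19)
f: reduced (well bottom): (16,2,19) with a≤c, −a<b≤a
g is negative-definite; reduce −g:
−g: flip: (37,-34,16)→(16,34,37)
−g: translate: b→2 (≡34 mod 32), so (16,34,37)→(16,2,19)
−g: reduced (well bottom): (16,2,19) with a≤c, −a<b≤a
flip sign back: reduced form of g is (-16,-2,-19)
reduced forms (16, 2, 19) vs (-16, -2, -19) ⇒ inequivalent

no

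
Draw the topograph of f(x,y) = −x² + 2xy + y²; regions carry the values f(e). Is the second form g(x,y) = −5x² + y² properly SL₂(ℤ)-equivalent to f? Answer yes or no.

D₁ = 8, D₂ = 20
discriminants differ ⇒ not SL₂(ℤ)-equivalent

no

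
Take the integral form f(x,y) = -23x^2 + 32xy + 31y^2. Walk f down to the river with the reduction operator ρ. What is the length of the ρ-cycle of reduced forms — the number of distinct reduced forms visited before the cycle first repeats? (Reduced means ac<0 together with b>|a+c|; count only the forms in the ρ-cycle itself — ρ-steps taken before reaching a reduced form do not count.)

D = 3876, ⌊√D⌋ = 62
river: ρ → (31,30,-24)
river: ρ → (-24,18,37)
river: ρ → (37,56,-5)
river: ρ → (-5,54,48)
river: ρ → (48,42,-11)
river: ρ → (-11,46,40)
river: ρ → (40,34,-17)
river: ρ → (-17,34,40)
river: ρ → (40,46,-11)
river: ρ → (-11,42,48)
river: ρ → (48,54,-5)
river: ρ → (-5,56,37)
river: ρ → (37,18,-24)
river: ρ → (-24,30,31)
river: ρ → (31,32,-23)
river: ρ → (-23,60,3)
river: ρ → (3,60,-23)
river: ρ → (-23,32,31)
ρ-cycle length = 18 (tail of 0 descent steps not counted)

18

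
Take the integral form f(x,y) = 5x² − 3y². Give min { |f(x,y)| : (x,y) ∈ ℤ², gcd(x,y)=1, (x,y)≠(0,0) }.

descent: ρ → (-3,6,2)  [lands on river]
river: ρ → (2,6,-3)
closes: descent 1, river 2
min |a| on river = 2

2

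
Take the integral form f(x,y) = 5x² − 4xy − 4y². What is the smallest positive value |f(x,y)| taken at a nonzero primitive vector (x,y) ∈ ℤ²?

descent: ρ → (-4,4,5)  [lands on river]
river: ρ → (5,6,-3)
river: ρ → (-3,6,5)
river: ρ → (5,4,-4)
closes: descent 1, river 4
min |a| on river = 3

3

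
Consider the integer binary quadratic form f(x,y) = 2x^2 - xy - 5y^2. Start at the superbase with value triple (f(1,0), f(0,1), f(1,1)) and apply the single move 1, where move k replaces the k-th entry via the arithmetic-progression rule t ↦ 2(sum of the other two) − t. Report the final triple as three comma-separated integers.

start (2,-5,-4) = (f(1,0),f(0,1),f(1,1))
replace slot 1: 2·((-5)+(-4)) − 2 = -20 → (-20,-5,-4)

-20,-5,-4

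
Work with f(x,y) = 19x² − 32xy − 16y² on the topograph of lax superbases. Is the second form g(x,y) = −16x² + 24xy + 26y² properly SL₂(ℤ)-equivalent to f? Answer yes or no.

D₁ = 2240, D₂ = 2240
river cycle of f (length 4): (-16, 32, 19), (19, 44, -4), (-4, 44, 19), (19, 32, -16)
river cycle of g (length 6): (26, 28, -14), (-14, 28, 26), (26, 24, -16), (-16, 40, 10), (10, 40, -16), (-16, 24, 26)
cycles differ ⇒ inequivalent

no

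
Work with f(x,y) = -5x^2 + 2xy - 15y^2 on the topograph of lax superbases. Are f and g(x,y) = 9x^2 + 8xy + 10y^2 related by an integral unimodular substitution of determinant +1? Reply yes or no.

D₁ = -296, D₂ = -296
f is negative-definite; reduce −f:
−f: reduced (well bottom): (5,-2,15) with a≤c, −a<b≤a
flip sign back: reduced form of f is (-5,2,-15)
g: reduced (well bottom): (9,8,10) with a≤c, −a<b≤a
reduced forms (-5, 2, -15) vs (9, 8, 10) ⇒ inequivalent

no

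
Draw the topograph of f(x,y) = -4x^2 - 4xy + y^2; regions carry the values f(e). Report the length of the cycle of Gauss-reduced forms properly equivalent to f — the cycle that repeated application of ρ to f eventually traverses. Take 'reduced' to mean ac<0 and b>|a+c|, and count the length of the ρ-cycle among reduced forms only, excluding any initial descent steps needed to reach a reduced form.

D = 32, ⌊√D⌋ = 5
descent: ρ → (1,4,-4)  [lands on river]
river: ρ → (-4,4,1)
ρ-cycle length = 2 (tail of 1 descent step not counted)

2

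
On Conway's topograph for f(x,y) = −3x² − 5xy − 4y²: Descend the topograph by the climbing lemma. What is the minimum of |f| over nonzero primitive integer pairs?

translate: b→-1 (≡5 mod 6), so (3,5,4)→(3,-1,2)
flip: (3,-1,2)→(2,1,3)
reduced (well bottom): (2,1,3) with a≤c, −a<b≤a
well minimum |f| = |-2| = 2 (negative-definite)

2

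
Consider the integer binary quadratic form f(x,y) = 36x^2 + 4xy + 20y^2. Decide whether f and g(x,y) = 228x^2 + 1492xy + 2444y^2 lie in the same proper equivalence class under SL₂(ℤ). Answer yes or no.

D₁ = -2864, D₂ = -2864
f: flip: (36,4,20)→(20,-4,36)
f: reduced (well bottom): (20,-4,36) with a≤c, −a<b≤a
g: translate: b→124 (≡1492 mod 456), so (228,1492,2444)→(228,124,20)
g: flip: (228,124,20)→(20,-124,228)
g: translate: b→-4 (≡-124 mod 40), so (20,-124,228)→(20,-4,36)
g: reduced (well bottom): (20,-4,36) with a≤c, −a<b≤a
reduced forms (20, -4, 36) vs (20, -4, 36) ⇒ equivalent

yes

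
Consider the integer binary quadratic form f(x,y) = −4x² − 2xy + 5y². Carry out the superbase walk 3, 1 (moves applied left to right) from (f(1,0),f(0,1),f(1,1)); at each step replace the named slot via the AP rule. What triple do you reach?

start (-4,5,-1) = (f(1,0),f(0,1),f(1,1))
replace slot 3: 2·((-4)+5) − (-1) = 3 → (-4,5,3)
replace slot 1: 2·(5+3) − (-4) = 20 → (20,5,3)

20,5,3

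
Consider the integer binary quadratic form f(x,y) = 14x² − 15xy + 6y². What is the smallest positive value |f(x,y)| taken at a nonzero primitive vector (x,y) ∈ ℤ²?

translate: b→13 (≡-15 mod 28), so (14,-15,6)→(14,13,5)
flip: (14,13,5)→(5,-13,14)
translate: b→-3 (≡-13 mod 10), so (5,-13,14)→(5,-3,6)
reduced (well bottom): (5,-3,6) with a≤c, −a<b≤a
well minimum = a = 5

5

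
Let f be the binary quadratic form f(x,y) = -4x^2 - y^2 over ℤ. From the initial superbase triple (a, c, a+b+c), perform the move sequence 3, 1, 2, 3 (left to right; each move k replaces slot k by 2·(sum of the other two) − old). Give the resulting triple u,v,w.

start (-4,-1,-5) = (f(1,0),f(0,1),f(1,1))
replace slot 3: 2·((-4)+(-1)) − (-5) = -5 → (-4,-1,-5)
replace slot 1: 2·((-1)+(-5)) − (-4) = -8 → (-8,-1,-5)
replace slot 2: 2·((-8)+(-5)) − (-1) = -25 → (-8,-25,-5)
replace slot 3: 2·((-8)+(-25)) − (-5) = -61 → (-8,-25,-61)

-8,-25,-61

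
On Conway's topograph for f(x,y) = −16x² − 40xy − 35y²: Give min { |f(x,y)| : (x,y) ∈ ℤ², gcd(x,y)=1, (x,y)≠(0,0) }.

translate: b→8 (≡40 mod 32), so (16,40,35)→(16,8,11)
flip: (16,8,11)→(11,-8,16)
reduced (well bottom): (11,-8,16) with a≤c, −a<b≤a
well minimum |f| = |-11| = 11 (negative-definite)

11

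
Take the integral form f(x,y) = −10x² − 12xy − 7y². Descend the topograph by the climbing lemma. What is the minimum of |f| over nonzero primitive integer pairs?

translate: b→-8 (≡12 mod 20), so (10,12,7)→(10,-8,5)
flip: (10,-8,5)→(5,8,10)
translate: b→-2 (≡8 mod 10), so (5,8,10)→(5,-2,7)
reduced (well bottom): (5,-2,7) with a≤c, −a<b≤a
well minimum |f| = |-5| = 5 (negative-definite)

5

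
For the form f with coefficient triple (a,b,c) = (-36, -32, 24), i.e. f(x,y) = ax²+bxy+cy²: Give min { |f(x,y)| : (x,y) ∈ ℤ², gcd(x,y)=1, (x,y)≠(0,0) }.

descent: ρ → (24,32,-36)  [lands on river]
river: ρ → (-36,40,20)
river: ρ → (20,40,-36)
river: ρ → (-36,32,24)
river: ρ → (24,64,-4)
river: ρ → (-4,64,24)
closes: descent 1, river 6
min |a| on river = 4

4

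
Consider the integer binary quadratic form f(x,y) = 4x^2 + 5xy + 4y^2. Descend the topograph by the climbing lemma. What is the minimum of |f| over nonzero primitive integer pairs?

translate: b→-3 (≡5 mod 8), so (4,5,4)→(4,-3,3)
flip: (4,-3,3)→(3,3,4)
reduced (well bottom): (3,3,4) with a≤c, −a<b≤a
well minimum = a = 3

3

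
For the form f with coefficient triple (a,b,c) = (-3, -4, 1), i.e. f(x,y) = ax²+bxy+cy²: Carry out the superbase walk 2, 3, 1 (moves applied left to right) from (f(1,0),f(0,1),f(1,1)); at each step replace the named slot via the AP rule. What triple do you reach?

start (-3,1,-6) = (f(1,0),f(0,1),f(1,1))
replace slot 2: 2·((-3)+(-6)) − 1 = -19 → (-3,-19,-6)
replace slot 3: 2·((-3)+(-19)) − (-6) = -38 → (-3,-19,-38)
replace slot 1: 2·((-19)+(-38)) − (-3) = -111 → (-111,-19,-38)

-111,-19,-38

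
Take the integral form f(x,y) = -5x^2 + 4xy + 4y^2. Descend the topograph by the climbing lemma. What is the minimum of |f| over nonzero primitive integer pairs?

river: ρ → (4,4,-5)
river: ρ → (-5,6,3)
river: ρ → (3,6,-5)
river: ρ → (-5,4,4)
closes: descent 0, river 4
min |a| on river = 3

3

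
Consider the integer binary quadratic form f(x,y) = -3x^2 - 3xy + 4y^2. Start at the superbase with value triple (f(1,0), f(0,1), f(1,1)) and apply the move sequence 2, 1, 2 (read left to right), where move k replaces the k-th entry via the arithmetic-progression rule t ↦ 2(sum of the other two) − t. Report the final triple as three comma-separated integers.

start (-3,4,-2) = (f(1,0),f(0,1),f(1,1))
replace slot 2: 2·((-3)+(-2)) − 4 = -14 → (-3,-14,-2)
replace slot 1: 2·((-14)+(-2)) − (-3) = -29 → (-29,-14,-2)
replace slot 2: 2·((-29)+(-2)) − (-14) = -48 → (-29,-48,-2)

-29,-48,-2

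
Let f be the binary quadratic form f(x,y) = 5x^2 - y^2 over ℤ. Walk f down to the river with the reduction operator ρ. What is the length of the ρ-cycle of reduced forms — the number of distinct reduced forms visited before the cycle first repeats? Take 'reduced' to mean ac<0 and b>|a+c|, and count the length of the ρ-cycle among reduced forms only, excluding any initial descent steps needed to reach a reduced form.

D = 20, ⌊√D⌋ = 4
descent: ρ → (-1,4,1)  [lands on river]
river: ρ → (1,4,-1)
ρ-cycle length = 2 (tail of 1 descent step not counted)

2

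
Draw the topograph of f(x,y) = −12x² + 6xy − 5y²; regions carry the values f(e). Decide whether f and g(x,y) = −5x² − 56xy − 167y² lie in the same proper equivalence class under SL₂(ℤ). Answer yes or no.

D₁ = -204, D₂ = -204
f is negative-definite; reduce −f:
−f: flip: (12,-6,5)→(5,6,12)
−f: translate: b→-4 (≡6 mod 10), so (5,6,12)→(5,-4,11)
−f: reduced (well bottom): (5,-4,11) with a≤c, −a<b≤a
flip sign back: reduced form of f is (-5,4,-11)
g is negative-definite; reduce −g:
−g: translate: b→-4 (≡56 mod 10), so (5,56,167)→(5,-4,11)
−g: reduced (well bottom): (5,-4,11) with a≤c, −a<b≤a
flip sign back: reduced form of g is (-5,4,-11)
reduced forms (-5, 4, -11) vs (-5, 4, -11) ⇒ equivalent

yes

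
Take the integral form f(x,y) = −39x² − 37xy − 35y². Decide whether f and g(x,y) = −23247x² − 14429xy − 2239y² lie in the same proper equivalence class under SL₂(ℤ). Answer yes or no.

D₁ = -4091, D₂ = -4091
f is negative-definite; reduce −f:
−f: flip: (39,37,35)→(35,-37,39)
−f: translate: b→33 (≡-37 mod 70), so (35,-37,39)→(35,33,37)
−f: reduced (well bottom): (35,33,37) with a≤c, −a<b≤a
flip sign back: reduced form of f is (-35,-33,-37)
g is negative-definite; reduce −g:
−g: flip: (23247,14429,2239)→(2239,-14429,23247)
−g: translate: b→-995 (≡-14429 mod 4478), so (2239,-14429,23247)→(2239,-995,111)
−g: flip: (2239,-995,111)→(111,995,2239)
−g: translate: b→107 (≡995 mod 222), so (111,995,2239)→(111,107,35)
−g: flip: (111,107,35)→(35,-107,111)
−g: translate: b→33 (≡-107 mod 70), so (35,-107,111)→(35,33,37)
−g: reduced (well bottom): (35,33,37) with a≤c, −a<b≤a
flip sign back: reduced form of g is (-35,-33,-37)
reduced forms (-35, -33, -37) vs (-35, -33, -37) ⇒ equivalent

yes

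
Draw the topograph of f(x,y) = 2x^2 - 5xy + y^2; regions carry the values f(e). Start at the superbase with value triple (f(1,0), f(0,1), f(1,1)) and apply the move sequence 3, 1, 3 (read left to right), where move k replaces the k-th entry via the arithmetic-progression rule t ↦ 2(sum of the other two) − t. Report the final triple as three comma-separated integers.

start (2,1,-2) = (f(1,0),f(0,1),f(1,1))
replace slot 3: 2·(2+1) − (-2) = 8 → (2,1,8)
replace slot 1: 2·(1+8) − 2 = 16 → (16,1,8)
replace slot 3: 2·(16+1) − 8 = 26 → (16,1,26)

16,1,26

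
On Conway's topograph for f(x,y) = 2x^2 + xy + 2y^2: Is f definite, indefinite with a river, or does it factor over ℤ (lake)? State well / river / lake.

D = b²−4ac = 1² − 4·2·2 = -15
D < 0 ⇒ definite ⇒ every region one sign ⇒ single well

well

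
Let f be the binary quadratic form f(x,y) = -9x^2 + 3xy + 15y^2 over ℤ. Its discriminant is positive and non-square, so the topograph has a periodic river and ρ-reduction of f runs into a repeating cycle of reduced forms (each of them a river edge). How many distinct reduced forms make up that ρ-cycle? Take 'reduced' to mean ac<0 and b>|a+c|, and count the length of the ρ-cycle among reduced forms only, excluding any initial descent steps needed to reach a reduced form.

D = 549, ⌊√D⌋ = 23
descent: ρ → (15,-3,-9)
descent: ρ → (-9,21,3)  [lands on river]
river: ρ → (3,21,-9)
river: ρ → (-9,15,9)
river: ρ → (9,21,-3)
river: ρ → (-3,21,9)
river: ρ → (9,15,-9)
ρ-cycle length = 6 (tail of 2 descent steps not counted)

6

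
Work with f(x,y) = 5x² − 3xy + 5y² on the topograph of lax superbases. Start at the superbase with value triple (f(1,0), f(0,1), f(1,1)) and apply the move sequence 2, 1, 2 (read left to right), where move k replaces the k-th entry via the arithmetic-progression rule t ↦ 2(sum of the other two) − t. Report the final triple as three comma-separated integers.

start (5,5,7) = (f(1,0),f(0,1),f(1,1))
replace slot 2: 2·(5+7) − 5 = 19 → (5,19,7)
replace slot 1: 2·(19+7) − 5 = 47 → (47,19,7)
replace slot 2: 2·(47+7) − 19 = 89 → (47,89,7)

47,89,7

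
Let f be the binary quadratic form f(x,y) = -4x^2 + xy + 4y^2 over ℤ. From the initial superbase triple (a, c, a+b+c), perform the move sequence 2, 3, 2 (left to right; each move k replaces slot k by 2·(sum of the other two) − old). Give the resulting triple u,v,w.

start (-4,4,1) = (f(1,0),f(0,1),f(1,1))
replace slot 2: 2·((-4)+1) − 4 = -10 → (-4,-10,1)
replace slot 3: 2·((-4)+(-10)) − 1 = -29 → (-4,-10,-29)
replace slot 2: 2·((-4)+(-29)) − (-10) = -56 → (-4,-56,-29)

-4,-56,-29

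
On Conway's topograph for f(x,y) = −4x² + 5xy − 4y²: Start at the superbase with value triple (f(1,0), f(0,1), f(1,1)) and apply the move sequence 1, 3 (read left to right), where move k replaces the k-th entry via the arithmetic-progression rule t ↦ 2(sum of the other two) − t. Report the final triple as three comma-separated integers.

start (-4,-4,-3) = (f(1,0),f(0,1),f(1,1))
replace slot 1: 2·((-4)+(-3)) − (-4) = -10 → (-10,-4,-3)
replace slot 3: 2·((-10)+(-4)) − (-3) = -25 → (-10,-4,-25)

-10,-4,-25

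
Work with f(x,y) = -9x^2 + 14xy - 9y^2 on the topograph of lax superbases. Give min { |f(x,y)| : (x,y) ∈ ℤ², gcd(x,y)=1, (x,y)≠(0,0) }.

translate: b→4 (≡-14 mod 18), so (9,-14,9)→(9,4,4)
flip: (9,4,4)→(4,-4,9)
translate: b→4 (≡-4 mod 8), so (4,-4,9)→(4,4,9)
reduced (well bottom): (4,4,9) with a≤c, −a<b≤a
well minimum |f| = |-4| = 4 (negative-definite)

4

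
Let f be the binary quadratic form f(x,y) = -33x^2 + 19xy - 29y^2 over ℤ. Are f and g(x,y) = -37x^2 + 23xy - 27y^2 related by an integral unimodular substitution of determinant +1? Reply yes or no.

D₁ = -3467, D₂ = -3467
f is negative-definite; reduce −f:
−f: flip: (33,-19,29)→(29,19,33)
−f: reduced (well bottom): (29,19,33) with a≤c, −a<b≤a
flip sign back: reduced form of f is (-29,-19,-33)
g is negative-definite; reduce −g:
−g: flip: (37,-23,27)→(27,23,37)
−g: reduced (well bottom): (27,23,37) with a≤c, −a<b≤a
flip sign back: reduced form of g is (-27,-23,-37)
reduced forms (-29, -19, -33) vs (-27, -23, -37) ⇒ inequivalent

no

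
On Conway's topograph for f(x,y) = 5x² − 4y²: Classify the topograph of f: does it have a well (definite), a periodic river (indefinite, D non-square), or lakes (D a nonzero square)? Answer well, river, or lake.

D = b²−4ac = 0² − 4·5·(-4) = 80
D > 0 non-square ⇒ indefinite ⇒ periodic river

river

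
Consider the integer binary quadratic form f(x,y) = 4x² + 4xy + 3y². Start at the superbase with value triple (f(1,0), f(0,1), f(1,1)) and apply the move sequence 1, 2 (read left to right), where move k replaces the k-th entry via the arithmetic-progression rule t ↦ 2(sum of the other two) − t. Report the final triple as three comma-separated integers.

start (4,3,11) = (f(1,0),f(0,1),f(1,1))
replace slot 1: 2·(3+11) − 4 = 24 → (24,3,11)
replace slot 2: 2·(24+11) − 3 = 67 → (24,67,11)

24,67,11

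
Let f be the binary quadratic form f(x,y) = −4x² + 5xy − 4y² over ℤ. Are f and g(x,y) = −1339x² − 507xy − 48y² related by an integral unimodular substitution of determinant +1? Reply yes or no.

D₁ = -39, D₂ = -39
f is negative-definite; reduce −f:
−f: translate: b→3 (≡-5 mod 8), so (4,-5,4)→(4,3,3)
−f: flip: (4,3,3)→(3,-3,4)
−f: translate: b→3 (≡-3 mod 6), so (3,-3,4)→(3,3,4)
−f: reduced (well bottom): (3,3,4) with a≤c, −a<b≤a
flip sign back: reduced form of f is (-3,-3,-4)
g is negative-definite; reduce −g:
−g: flip: (1339,507,48)→(48,-507,1339)
−g: translate: b→-27 (≡-507 mod 96), so (48,-507,1339)→(48,-27,4)
−g: flip: (48,-27,4)→(4,27,48)
−g: translate: b→3 (≡27 mod 8), so (4,27,48)→(4,3,3)
−g: flip: (4,3,3)→(3,-3,4)
−g: translate: b→3 (≡-3 mod 6), so (3,-3,4)→(3,3,4)
−g: reduced (well bottom): (3,3,4) with a≤c, −a<b≤a
flip sign back: reduced form of g is (-3,-3,-4)
reduced forms (-3, -3, -4) vs (-3, -3, -4) ⇒ equivalent

yes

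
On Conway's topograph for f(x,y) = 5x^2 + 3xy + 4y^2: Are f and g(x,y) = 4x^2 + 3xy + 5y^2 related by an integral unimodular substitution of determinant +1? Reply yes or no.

D₁ = -71, D₂ = -71
f: flip: (5,3,4)→(4,-3,5)
f: reduced (well bottom): (4,-3,5) with a≤c, −a<b≤a
g: reduced (well bottom): (4,3,5) with a≤c, −a<b≤a
reduced forms (4, -3, 5) vs (4, 3, 5) ⇒ inequivalent

no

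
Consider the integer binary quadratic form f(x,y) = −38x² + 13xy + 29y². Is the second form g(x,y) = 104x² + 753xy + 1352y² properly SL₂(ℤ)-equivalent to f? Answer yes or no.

D₁ = 4577, D₂ = 4577
river cycle of f (length 44): (29, 45, -22), (-22, 43, 31), (31, 19, -34), (-34, 49, 16), (16, 47, -37), (-37, 27, 26), (26, 25, -38), (-38, 51, 13), (13, 53, -34), (-34, 15, 32), … (34 more)
river cycle of g (length 44): (4, 63, -38), (-38, 13, 29), (29, 45, -22), (-22, 43, 31), (31, 19, -34), (-34, 49, 16), (16, 47, -37), (-37, 27, 26), (26, 25, -38), (-38, 51, 13), … (34 more)
cycles coincide ⇒ equivalent

yes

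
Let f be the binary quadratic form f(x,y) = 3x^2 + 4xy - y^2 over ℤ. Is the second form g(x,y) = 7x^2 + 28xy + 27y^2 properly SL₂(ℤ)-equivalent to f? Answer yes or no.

D₁ = 28, D₂ = 28
river cycle of f (length 4): (-1, 4, 3), (3, 2, -2), (-2, 2, 3), (3, 4, -1)
river cycle of g (length 4): (-1, 4, 3), (3, 2, -2), (-2, 2, 3), (3, 4, -1)
cycles coincide ⇒ equivalent

yes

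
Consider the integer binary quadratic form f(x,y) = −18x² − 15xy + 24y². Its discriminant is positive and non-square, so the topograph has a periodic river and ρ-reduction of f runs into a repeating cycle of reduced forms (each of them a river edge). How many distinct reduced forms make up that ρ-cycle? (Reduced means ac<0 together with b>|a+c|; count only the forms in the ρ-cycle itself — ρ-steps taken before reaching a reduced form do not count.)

D = 1953, ⌊√D⌋ = 44
descent: ρ → (24,15,-18)  [lands on river]
river: ρ → (-18,21,21)
river: ρ → (21,21,-18)
river: ρ → (-18,15,24)
river: ρ → (24,33,-9)
river: ρ → (-9,39,12)
river: ρ → (12,33,-18)
river: ρ → (-18,39,6)
river: ρ → (6,33,-36)
river: ρ → (-36,39,3)
river: ρ → (3,39,-36)
river: ρ → (-36,33,6)
river: ρ → (6,39,-18)
river: ρ → (-18,33,12)
river: ρ → (12,39,-9)
river: ρ → (-9,33,24)
ρ-cycle length = 16 (tail of 1 descent step not counted)

16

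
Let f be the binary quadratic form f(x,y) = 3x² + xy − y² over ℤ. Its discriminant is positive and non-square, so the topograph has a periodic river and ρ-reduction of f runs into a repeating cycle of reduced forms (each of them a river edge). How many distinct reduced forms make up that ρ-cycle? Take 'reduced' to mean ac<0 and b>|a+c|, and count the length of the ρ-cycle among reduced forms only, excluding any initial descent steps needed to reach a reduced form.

D = 13, ⌊√D⌋ = 3
descent: ρ → (-1,3,1)  [lands on river]
river: ρ → (1,3,-1)
ρ-cycle length = 2 (tail of 1 descent step not counted)

2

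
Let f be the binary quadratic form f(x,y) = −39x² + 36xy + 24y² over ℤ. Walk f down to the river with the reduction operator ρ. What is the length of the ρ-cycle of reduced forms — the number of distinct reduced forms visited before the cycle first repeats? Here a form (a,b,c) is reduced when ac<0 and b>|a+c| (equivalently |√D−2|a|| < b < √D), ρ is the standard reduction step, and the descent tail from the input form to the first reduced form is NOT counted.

D = 5040, ⌊√D⌋ = 70
river: ρ → (24,60,-15)
river: ρ → (-15,60,24)
river: ρ → (24,36,-39)
river: ρ → (-39,42,21)
river: ρ → (21,42,-39)
river: ρ → (-39,36,24)
ρ-cycle length = 6 (tail of 0 descent steps not counted)

6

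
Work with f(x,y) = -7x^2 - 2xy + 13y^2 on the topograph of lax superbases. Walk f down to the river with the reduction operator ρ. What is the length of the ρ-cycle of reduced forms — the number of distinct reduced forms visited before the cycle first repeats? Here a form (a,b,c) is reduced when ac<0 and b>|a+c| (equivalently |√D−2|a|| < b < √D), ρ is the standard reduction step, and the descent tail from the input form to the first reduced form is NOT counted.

D = 368, ⌊√D⌋ = 19
descent: ρ → (13,2,-7)
descent: ρ → (-7,12,8)  [lands on river]
river: ρ → (8,4,-11)
river: ρ → (-11,18,1)
river: ρ → (1,18,-11)
river: ρ → (-11,4,8)
river: ρ → (8,12,-7)
river: ρ → (-7,16,4)
river: ρ → (4,16,-7)
ρ-cycle length = 8 (tail of 2 descent steps not counted)

8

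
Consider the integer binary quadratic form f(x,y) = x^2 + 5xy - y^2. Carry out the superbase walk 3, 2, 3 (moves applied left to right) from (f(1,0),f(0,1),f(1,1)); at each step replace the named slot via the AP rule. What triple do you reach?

start (1,-1,5) = (f(1,0),f(0,1),f(1,1))
replace slot 3: 2·(1+(-1)) − 5 = -5 → (1,-1,-5)
replace slot 2: 2·(1+(-5)) − (-1) = -7 → (1,-7,-5)
replace slot 3: 2·(1+(-7)) − (-5) = -7 → (1,-7,-7)

1,-7,-7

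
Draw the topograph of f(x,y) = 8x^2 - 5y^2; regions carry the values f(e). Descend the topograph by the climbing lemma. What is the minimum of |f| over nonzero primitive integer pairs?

descent: ρ → (-5,10,3)  [lands on river]
river: ρ → (3,8,-8)
river: ρ → (-8,8,3)
river: ρ → (3,10,-5)
closes: descent 1, river 4
min |a| on river = 3

3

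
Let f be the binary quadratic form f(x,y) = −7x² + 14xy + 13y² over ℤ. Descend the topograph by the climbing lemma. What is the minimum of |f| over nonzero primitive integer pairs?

river: ρ → (13,12,-8)
river: ρ → (-8,20,5)
river: ρ → (5,20,-8)
river: ρ → (-8,12,13)
river: ρ → (13,14,-7)
river: ρ → (-7,14,13)
closes: descent 0, river 6
min |a| on river = 5

5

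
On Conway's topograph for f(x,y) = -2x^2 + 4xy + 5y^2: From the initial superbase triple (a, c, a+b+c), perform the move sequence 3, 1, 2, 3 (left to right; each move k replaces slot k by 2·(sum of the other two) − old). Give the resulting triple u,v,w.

start (-2,5,7) = (f(1,0),f(0,1),f(1,1))
replace slot 3: 2·((-2)+5) − 7 = -1 → (-2,5,-1)
replace slot 1: 2·(5+(-1)) − (-2) = 10 → (10,5,-1)
replace slot 2: 2·(10+(-1)) − 5 = 13 → (10,13,-1)
replace slot 3: 2·(10+13) − (-1) = 47 → (10,13,47)

10,13,47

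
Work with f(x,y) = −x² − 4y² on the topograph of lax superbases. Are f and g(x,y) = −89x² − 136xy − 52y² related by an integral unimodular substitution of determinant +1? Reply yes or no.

D₁ = -16, D₂ = -16
f is negative-definite; reduce −f:
−f: reduced (well bottom): (1,0,4) with a≤c, −a<b≤a
flip sign back: reduced form of f is (-1,0,-4)
g is negative-definite; reduce −g:
−g: translate: b→-42 (≡136 mod 178), so (89,136,52)→(89,-42,5)
−g: flip: (89,-42,5)→(5,42,89)
−g: translate: b→2 (≡42 mod 10), so (5,42,89)→(5,2,1)
−g: flip: (5,2,1)→(1,-2,5)
−g: translate: b→0 (≡-2 mod 2), so (1,-2,5)→(1,0,4)
−g: reduced (well bottom): (1,0,4) with a≤c, −a<b≤a
flip sign back: reduced form of g is (-1,0,-4)
reduced forms (-1, 0, -4) vs (-1, 0, -4) ⇒ equivalent

yes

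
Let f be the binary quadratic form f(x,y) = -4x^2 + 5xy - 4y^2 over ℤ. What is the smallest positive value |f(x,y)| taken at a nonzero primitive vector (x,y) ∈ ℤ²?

translate: b→3 (≡-5 mod 8), so (4,-5,4)→(4,3,3)
flip: (4,3,3)→(3,-3,4)
translate: b→3 (≡-3 mod 6), so (3,-3,4)→(3,3,4)
reduced (well bottom): (3,3,4) with a≤c, −a<b≤a
well minimum |f| = |-3| = 3 (negative-definite)

3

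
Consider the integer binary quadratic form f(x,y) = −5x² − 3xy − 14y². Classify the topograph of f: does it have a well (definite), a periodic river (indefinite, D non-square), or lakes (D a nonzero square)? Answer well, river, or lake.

D = b²−4ac = (-3)² − 4·(-5)·(-14) = -271
D < 0 ⇒ definite ⇒ every region one sign ⇒ single well

well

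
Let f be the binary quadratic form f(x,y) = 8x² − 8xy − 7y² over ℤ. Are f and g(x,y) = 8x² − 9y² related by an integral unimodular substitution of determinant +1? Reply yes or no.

D₁ = 288, D₂ = 288
river cycle of f (length 6): (-7, 8, 8), (8, 8, -7), (-7, 6, 9), (9, 12, -4), (-4, 12, 9), (9, 6, -7)
river cycle of g (length 2): (8, 16, -1), (-1, 16, 8)
cycles differ ⇒ inequivalent

no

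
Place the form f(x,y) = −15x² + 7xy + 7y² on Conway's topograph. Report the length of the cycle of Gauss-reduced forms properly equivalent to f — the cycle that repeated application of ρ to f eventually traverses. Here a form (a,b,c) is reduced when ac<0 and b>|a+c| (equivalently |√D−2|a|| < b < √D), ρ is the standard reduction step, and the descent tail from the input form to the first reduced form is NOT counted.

D = 469, ⌊√D⌋ = 21
descent: ρ → (7,21,-1)  [lands on river]
river: ρ → (-1,21,7)
ρ-cycle length = 2 (tail of 1 descent step not counted)

2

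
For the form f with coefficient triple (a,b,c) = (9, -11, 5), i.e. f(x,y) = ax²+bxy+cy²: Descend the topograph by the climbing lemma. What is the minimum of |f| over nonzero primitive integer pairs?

translate: b→7 (≡-11 mod 18), so (9,-11,5)→(9,7,3)
flip: (9,7,3)→(3,-7,9)
translate: b→-1 (≡-7 mod 6), so (3,-7,9)→(3,-1,5)
reduced (well bottom): (3,-1,5) with a≤c, −a<b≤a
well minimum = a = 3

3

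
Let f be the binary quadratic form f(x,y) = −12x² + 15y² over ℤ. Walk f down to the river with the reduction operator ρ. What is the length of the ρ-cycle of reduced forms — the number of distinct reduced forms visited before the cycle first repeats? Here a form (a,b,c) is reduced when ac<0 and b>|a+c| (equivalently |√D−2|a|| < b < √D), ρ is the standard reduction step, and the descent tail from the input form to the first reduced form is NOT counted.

D = 720, ⌊√D⌋ = 26
descent: ρ → (15,0,-12)
descent: ρ → (-12,24,3)  [lands on river]
river: ρ → (3,24,-12)
ρ-cycle length = 2 (tail of 2 descent steps not counted)

2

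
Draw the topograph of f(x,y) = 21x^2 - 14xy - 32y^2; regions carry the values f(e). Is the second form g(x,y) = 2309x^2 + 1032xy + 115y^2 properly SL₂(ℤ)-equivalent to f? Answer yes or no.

D₁ = 2884, D₂ = 2884
river cycle of f (length 40): (-32, 14, 21), (21, 28, -25), (-25, 22, 24), (24, 26, -23), (-23, 20, 27), (27, 34, -16), (-16, 30, 31), (31, 32, -15), (-15, 28, 35), (35, 42, -8), … (30 more)
river cycle of g (length 40): (21, 28, -25), (-25, 22, 24), (24, 26, -23), (-23, 20, 27), (27, 34, -16), (-16, 30, 31), (31, 32, -15), (-15, 28, 35), (35, 42, -8), (-8, 38, 45), … (30 more)
cycles coincide ⇒ equivalent

yes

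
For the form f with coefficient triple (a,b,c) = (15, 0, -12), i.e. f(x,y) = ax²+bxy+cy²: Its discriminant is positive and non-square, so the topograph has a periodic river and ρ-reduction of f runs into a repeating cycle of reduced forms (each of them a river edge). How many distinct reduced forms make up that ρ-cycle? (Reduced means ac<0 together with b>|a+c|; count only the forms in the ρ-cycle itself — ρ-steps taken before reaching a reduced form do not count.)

D = 720, ⌊√D⌋ = 26
descent: ρ → (-12,24,3)  [lands on river]
river: ρ → (3,24,-12)
ρ-cycle length = 2 (tail of 1 descent step not counted)

2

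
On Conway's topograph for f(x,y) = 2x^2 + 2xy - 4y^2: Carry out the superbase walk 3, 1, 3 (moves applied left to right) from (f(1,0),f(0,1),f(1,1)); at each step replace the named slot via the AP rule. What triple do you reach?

start (2,-4,0) = (f(1,0),f(0,1),f(1,1))
replace slot 3: 2·(2+(-4)) − 0 = -4 → (2,-4,-4)
replace slot 1: 2·((-4)+(-4)) − 2 = -18 → (-18,-4,-4)
replace slot 3: 2·((-18)+(-4)) − (-4) = -40 → (-18,-4,-40)

-18,-4,-40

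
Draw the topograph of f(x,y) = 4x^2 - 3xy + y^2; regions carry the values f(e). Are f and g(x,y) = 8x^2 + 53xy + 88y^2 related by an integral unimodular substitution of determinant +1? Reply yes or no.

D₁ = -7, D₂ = -7
f: flip: (4,-3,1)→(1,3,4)
f: translate: b→1 (≡3 mod 2), so (1,3,4)→(1,1,2)
f: reduced (well bottom): (1,1,2) with a≤c, −a<b≤a
g: translate: b→5 (≡53 mod 16), so (8,53,88)→(8,5,1)
g: flip: (8,5,1)→(1,-5,8)
g: translate: b→1 (≡-5 mod 2), so (1,-5,8)→(1,1,2)
g: reduced (well bottom): (1,1,2) with a≤c, −a<b≤a
reduced forms (1, 1, 2) vs (1, 1, 2) ⇒ equivalent

yes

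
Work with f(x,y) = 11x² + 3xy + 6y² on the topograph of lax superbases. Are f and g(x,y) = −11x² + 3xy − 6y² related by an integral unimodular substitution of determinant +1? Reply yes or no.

D₁ = -255, D₂ = -255
f: flip: (11,3,6)→(6,-3,11)
f: reduced (well bottom): (6,-3,11) with a≤c, −a<b≤a
g is negative-definite; reduce −g:
−g: flip: (11,-3,6)→(6,3,11)
−g: reduced (well bottom): (6,3,11) with a≤c, −a<b≤a
flip sign back: reduced form of g is (-6,-3,-11)
reduced forms (6, -3, 11) vs (-6, -3, -11) ⇒ inequivalent

no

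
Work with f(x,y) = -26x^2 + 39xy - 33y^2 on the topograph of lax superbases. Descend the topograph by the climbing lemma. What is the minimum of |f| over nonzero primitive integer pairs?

translate: b→13 (≡-39 mod 52), so (26,-39,33)→(26,13,20)
flip: (26,13,20)→(20,-13,26)
reduced (well bottom): (20,-13,26) with a≤c, −a<b≤a
well minimum |f| = |-20| = 20 (negative-definite)

20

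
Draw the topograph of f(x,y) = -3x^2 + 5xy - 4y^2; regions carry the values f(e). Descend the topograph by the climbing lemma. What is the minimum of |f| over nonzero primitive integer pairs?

translate: b→1 (≡-5 mod 6), so (3,-5,4)→(3,1,2)
flip: (3,1,2)→(2,-1,3)
reduced (well bottom): (2,-1,3) with a≤c, −a<b≤a
well minimum |f| = |-2| = 2 (negative-definite)

2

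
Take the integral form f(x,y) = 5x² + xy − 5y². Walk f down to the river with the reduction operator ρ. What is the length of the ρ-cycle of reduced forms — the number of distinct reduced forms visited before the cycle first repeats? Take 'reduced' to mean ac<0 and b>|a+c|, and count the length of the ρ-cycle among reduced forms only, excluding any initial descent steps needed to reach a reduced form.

D = 101, ⌊√D⌋ = 10
river: ρ → (-5,9,1)
river: ρ → (1,9,-5)
river: ρ → (-5,1,5)
river: ρ → (5,9,-1)
river: ρ → (-1,9,5)
river: ρ → (5,1,-5)
ρ-cycle length = 6 (tail of 0 descent steps not counted)

6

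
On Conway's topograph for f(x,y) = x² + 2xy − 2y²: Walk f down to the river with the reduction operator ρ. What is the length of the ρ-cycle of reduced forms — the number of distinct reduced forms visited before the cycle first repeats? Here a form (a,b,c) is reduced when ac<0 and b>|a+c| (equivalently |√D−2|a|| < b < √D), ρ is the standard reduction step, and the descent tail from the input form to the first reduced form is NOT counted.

D = 12, ⌊√D⌋ = 3
river: ρ → (-2,2,1)
river: ρ → (1,2,-2)
ρ-cycle length = 2 (tail of 0 descent steps not counted)

2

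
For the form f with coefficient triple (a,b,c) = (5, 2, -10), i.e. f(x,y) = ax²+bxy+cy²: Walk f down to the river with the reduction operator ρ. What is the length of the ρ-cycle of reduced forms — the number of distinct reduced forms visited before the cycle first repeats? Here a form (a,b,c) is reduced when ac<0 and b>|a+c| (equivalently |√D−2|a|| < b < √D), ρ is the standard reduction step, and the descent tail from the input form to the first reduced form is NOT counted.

D = 204, ⌊√D⌋ = 14
descent: ρ → (-10,-2,5)
descent: ρ → (5,12,-3)  [lands on river]
river: ρ → (-3,12,5)
river: ρ → (5,8,-7)
river: ρ → (-7,6,6)
river: ρ → (6,6,-7)
river: ρ → (-7,8,5)
ρ-cycle length = 6 (tail of 2 descent steps not counted)

6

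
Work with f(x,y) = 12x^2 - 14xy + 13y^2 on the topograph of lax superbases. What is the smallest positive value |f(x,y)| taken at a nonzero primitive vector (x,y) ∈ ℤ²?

translate: b→10 (≡-14 mod 24), so (12,-14,13)→(12,10,11)
flip: (12,10,11)→(11,-10,12)
reduced (well bottom): (11,-10,12) with a≤c, −a<b≤a
well minimum = a = 11

11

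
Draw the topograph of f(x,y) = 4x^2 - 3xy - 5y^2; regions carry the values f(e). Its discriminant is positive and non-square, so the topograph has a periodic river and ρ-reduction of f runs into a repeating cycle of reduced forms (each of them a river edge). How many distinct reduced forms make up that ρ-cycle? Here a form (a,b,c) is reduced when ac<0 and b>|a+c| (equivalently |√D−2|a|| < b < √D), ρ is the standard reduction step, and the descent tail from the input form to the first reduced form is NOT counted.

D = 89, ⌊√D⌋ = 9
descent: ρ → (-5,3,4)  [lands on river]
river: ρ → (4,5,-4)
river: ρ → (-4,3,5)
river: ρ → (5,7,-2)
river: ρ → (-2,9,1)
river: ρ → (1,9,-2)
river: ρ → (-2,7,5)
river: ρ → (5,3,-4)
river: ρ → (-4,5,4)
river: ρ → (4,3,-5)
river: ρ → (-5,7,2)
river: ρ → (2,9,-1)
river: ρ → (-1,9,2)
river: ρ → (2,7,-5)
ρ-cycle length = 14 (tail of 1 descent step not counted)

14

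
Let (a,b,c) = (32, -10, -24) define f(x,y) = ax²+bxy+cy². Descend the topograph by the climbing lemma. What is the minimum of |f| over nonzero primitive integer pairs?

descent: ρ → (-24,10,32)  [lands on river]
river: ρ → (32,54,-2)
river: ρ → (-2,54,32)
river: ρ → (32,10,-24)
river: ρ → (-24,38,18)
river: ρ → (18,34,-28)
river: ρ → (-28,22,24)
river: ρ → (24,26,-26)
river: ρ → (-26,26,24)
river: ρ → (24,22,-28)
river: ρ → (-28,34,18)
river: ρ → (18,38,-24)
closes: descent 1, river 12
min |a| on river = 2

2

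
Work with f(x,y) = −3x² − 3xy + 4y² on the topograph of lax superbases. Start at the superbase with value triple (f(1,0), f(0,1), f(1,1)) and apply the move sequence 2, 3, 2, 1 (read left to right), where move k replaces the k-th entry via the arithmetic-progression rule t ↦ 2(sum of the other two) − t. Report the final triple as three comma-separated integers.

start (-3,4,-2) = (f(1,0),f(0,1),f(1,1))
replace slot 2: 2·((-3)+(-2)) − 4 = -14 → (-3,-14,-2)
replace slot 3: 2·((-3)+(-14)) − (-2) = -32 → (-3,-14,-32)
replace slot 2: 2·((-3)+(-32)) − (-14) = -56 → (-3,-56,-32)
replace slot 1: 2·((-56)+(-32)) − (-3) = -173 → (-173,-56,-32)

-173,-56,-32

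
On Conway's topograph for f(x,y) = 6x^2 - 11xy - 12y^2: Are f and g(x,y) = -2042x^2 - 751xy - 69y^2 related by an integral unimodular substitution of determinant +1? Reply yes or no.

D₁ = 409, D₂ = 409
river cycle of f (length 54): (-12, 11, 6), (6, 13, -10), (-10, 7, 9), (9, 11, -8), (-8, 5, 12), (12, 19, -1), (-1, 19, 12), (12, 5, -8), (-8, 11, 9), (9, 7, -10), … (44 more)
river cycle of g (length 54): (-12, 11, 6), (6, 13, -10), (-10, 7, 9), (9, 11, -8), (-8, 5, 12), (12, 19, -1), (-1, 19, 12), (12, 5, -8), (-8, 11, 9), (9, 7, -10), … (44 more)
cycles coincide ⇒ equivalent

yes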